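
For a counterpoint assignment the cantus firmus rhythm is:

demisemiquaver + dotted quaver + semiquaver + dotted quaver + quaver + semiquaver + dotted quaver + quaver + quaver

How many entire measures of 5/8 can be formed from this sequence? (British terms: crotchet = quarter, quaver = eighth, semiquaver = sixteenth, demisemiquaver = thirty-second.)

One bar of 5/8 = 20 thirty-second notes.
In thirty-second notes: demisemiquaver = 1; dotted quaver = 6; semiquaver = 2; dotted quaver = 6; quaver = 4; semiquaver = 2; dotted quaver = 6; quaver = 4; quaver = 4.
Adding: 1 + 6 + 2 + 6 + 4 + 2 + 6 + 4 + 4 = 35.
35 ÷ 20 = 1 complete bar with 15 left over.

1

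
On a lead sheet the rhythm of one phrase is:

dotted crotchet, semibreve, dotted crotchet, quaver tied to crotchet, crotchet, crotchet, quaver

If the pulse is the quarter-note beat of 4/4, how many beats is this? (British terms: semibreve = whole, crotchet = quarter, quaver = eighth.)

One quarter-note beat = 2 eighth notes.
Express everything in eighth notes: dotted crotchet = 3; semibreve = 8; dotted crotchet = 3; quaver tied to crotchet (quaver + crotchet) = 3; crotchet = 2; crotchet = 2; quaver = 1.
Sum: 3 + 8 + 3 + 3 + 2 + 2 + 1 = 22.
22 ÷ 2 = 11 beats.

11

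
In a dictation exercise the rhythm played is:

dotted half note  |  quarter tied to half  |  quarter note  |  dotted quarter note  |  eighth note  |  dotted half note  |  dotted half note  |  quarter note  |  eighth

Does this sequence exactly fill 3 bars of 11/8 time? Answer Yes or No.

One bar of 11/8 = 11 eighth notes, so 3 bars = 33.
In eighth notes: dotted half note = 6; quarter tied to half (quarter + half) = 6; quarter note = 2; dotted quarter note = 3; eighth note = 1; dotted half note = 6; dotted half note = 6; quarter note = 2; eighth = 1.
Total: 6 + 6 + 2 + 3 + 1 + 6 + 6 + 2 + 1 = 33.
33 equals 33, so the answer is Yes.

Yes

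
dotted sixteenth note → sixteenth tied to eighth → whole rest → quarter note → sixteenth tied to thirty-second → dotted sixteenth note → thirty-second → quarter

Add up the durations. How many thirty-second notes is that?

64

Each duration in thirty-second notes: dotted sixteenth note = 3; sixteenth tied to eighth (sixteenth + eighth) = 6; whole rest = 32; quarter note = 8; sixteenth tied to thirty-second (sixteenth + thirty-second) = 3; dotted sixteenth note = 3; thirty-second = 1; quarter = 8.
Altogether 3 + 6 + 32 + 8 + 3 + 3 + 1 + 8 = 64 thirty-second notes.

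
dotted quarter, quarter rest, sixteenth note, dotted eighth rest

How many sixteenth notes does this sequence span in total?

14

In sixteenth notes: dotted quarter = 6; quarter rest = 4; sixteenth note = 1; dotted eighth rest = 3.
Adding: 6 + 4 + 1 + 3 = 14 sixteenth notes.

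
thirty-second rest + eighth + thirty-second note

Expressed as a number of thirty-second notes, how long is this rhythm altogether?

Each duration in thirty-second notes: thirty-second rest = 1; eighth = 4; thirty-second note = 1.
Sum: 1 + 4 + 1 = 6 thirty-second notes.

6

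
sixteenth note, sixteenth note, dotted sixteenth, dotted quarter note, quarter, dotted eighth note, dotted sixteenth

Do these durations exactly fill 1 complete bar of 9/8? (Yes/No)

Yes

One bar of 9/8 = 36 thirty-second notes.
Each duration in thirty-second notes: sixteenth note = 2; sixteenth note = 2; dotted sixteenth = 3; dotted quarter note = 12; quarter = 8; dotted eighth note = 6; dotted sixteenth = 3.
Sum: 2 + 2 + 3 + 12 + 8 + 6 + 3 = 36.
36 equals 36, so the answer is Yes.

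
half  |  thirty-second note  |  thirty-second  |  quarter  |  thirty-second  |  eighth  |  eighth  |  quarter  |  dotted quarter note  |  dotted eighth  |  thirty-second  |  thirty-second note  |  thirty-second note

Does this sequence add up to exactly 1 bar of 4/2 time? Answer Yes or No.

One bar of 4/2 = 64 thirty-second notes.
Working in thirty-second notes: half = 16; thirty-second note = 1; thirty-second = 1; quarter = 8; thirty-second = 1; eighth = 4; eighth = 4; quarter = 8; dotted quarter note = 12; dotted eighth = 6; thirty-second = 1; thirty-second note = 1; thirty-second note = 1.
Total: 16 + 1 + 1 + 8 + 1 + 4 + 4 + 8 + 12 + 6 + 1 + 1 + 1 = 64.
64 equals 64, so the answer is Yes.

Yes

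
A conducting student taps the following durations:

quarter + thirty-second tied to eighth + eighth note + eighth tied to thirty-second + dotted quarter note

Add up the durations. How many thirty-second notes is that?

34

Convert each value to thirty-second notes: quarter = 8; thirty-second tied to eighth (thirty-second + eighth) = 5; eighth note = 4; eighth tied to thirty-second (eighth + thirty-second) = 5; dotted quarter note = 12.
Total: 8 + 5 + 4 + 5 + 12 = 34 thirty-second notes.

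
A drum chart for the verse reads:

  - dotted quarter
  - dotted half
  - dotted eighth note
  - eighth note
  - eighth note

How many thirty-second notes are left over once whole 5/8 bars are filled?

One bar of 5/8 = 10 sixteenth notes.
Express everything in sixteenth notes: dotted quarter = 6; dotted half = 12; dotted eighth note = 3; eighth note = 2; eighth note = 2.
Total: 6 + 12 + 3 + 2 + 2 = 25.
25 ÷ 10 = 2 complete bars with 5 sixteenth notes remaining = 10 thirty-second notes.

10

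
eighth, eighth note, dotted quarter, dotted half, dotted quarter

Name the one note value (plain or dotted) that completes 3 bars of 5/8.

3 bars of 5/8 = 15 eighth notes.
Working in eighth notes: eighth = 1; eighth note = 1; dotted quarter = 3; dotted half = 6; dotted quarter = 3.
Sum: 1 + 1 + 3 + 6 + 3 = 14.
Remaining: 15 − 14 = 1 eighth note, which is a eighth note.

eighth note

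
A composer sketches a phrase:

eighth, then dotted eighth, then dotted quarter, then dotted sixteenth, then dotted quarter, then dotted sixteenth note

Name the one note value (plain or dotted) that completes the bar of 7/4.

half note

The bar of 7/4 = 56 thirty-second notes.
Each duration in thirty-second notes: eighth = 4; dotted eighth = 6; dotted quarter = 12; dotted sixteenth = 3; dotted quarter = 12; dotted sixteenth note = 3.
Adding: 4 + 6 + 12 + 3 + 12 + 3 = 40.
Remaining: 56 − 40 = 16 thirty-second notes, which is a half note.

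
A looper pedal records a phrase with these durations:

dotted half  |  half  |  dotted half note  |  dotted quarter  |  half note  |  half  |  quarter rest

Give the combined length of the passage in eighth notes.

Convert each value to eighth notes: dotted half = 6; half = 4; dotted half note = 6; dotted quarter = 3; half note = 4; half = 4; quarter rest = 2.
Altogether 6 + 4 + 6 + 3 + 4 + 4 + 2 = 29 eighth notes.

29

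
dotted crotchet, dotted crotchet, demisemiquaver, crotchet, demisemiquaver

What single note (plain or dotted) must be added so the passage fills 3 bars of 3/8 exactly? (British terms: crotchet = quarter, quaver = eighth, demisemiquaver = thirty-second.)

3 bars of 3/8 = 36 thirty-second notes.
Each duration in thirty-second notes: dotted crotchet = 12; dotted crotchet = 12; demisemiquaver = 1; crotchet = 8; demisemiquaver = 1.
Altogether 12 + 12 + 1 + 8 + 1 = 34.
Remaining: 36 − 34 = 2 thirty-second notes, which is a sixteenth note.

sixteenth note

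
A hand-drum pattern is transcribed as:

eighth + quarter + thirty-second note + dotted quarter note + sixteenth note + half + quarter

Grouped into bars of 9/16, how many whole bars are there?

One bar of 9/16 = 18 thirty-second notes.
Express everything in thirty-second notes: eighth = 4; quarter = 8; thirty-second note = 1; dotted quarter note = 12; sixteenth note = 2; half = 16; quarter = 8.
Altogether 4 + 8 + 1 + 12 + 2 + 16 + 8 = 51.
51 ÷ 18 = 2 complete bars with 15 left over.

2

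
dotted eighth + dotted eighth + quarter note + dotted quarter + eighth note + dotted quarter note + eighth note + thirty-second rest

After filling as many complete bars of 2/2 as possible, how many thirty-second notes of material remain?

21

One bar of 2/2 = 32 thirty-second notes.
Working in thirty-second notes: dotted eighth = 6; dotted eighth = 6; quarter note = 8; dotted quarter = 12; eighth note = 4; dotted quarter note = 12; eighth note = 4; thirty-second rest = 1.
Sum: 6 + 6 + 8 + 12 + 4 + 12 + 4 + 1 = 53.
53 ÷ 32 = 1 complete bar with 21 thirty-second notes remaining.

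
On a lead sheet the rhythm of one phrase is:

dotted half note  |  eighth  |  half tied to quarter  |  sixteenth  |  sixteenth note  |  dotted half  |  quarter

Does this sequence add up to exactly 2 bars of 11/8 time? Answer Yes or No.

One bar of 11/8 = 22 sixteenth notes, so 2 bars = 44.
Working in sixteenth notes: dotted half note = 12; eighth = 2; half tied to quarter (half + quarter) = 12; sixteenth = 1; sixteenth note = 1; dotted half = 12; quarter = 4.
Adding: 12 + 2 + 12 + 1 + 1 + 12 + 4 = 44.
44 equals 44, so the answer is Yes.

Yes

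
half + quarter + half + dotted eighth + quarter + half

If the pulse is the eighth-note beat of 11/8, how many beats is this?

One eighth-note beat = 2 sixteenth notes.
Working in sixteenth notes: half = 8; quarter = 4; half = 8; dotted eighth = 3; quarter = 4; half = 8.
Total: 8 + 4 + 8 + 3 + 4 + 8 = 35.
35 ÷ 2 = 17.5 beats.

17.5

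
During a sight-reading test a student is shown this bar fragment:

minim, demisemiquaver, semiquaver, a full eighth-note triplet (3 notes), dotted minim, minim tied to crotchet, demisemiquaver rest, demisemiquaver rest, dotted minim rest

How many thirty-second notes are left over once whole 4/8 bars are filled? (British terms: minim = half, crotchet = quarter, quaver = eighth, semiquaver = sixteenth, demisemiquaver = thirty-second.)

One bar of 4/8 = 16 thirty-second notes.
Each duration in thirty-second notes: minim = 16; demisemiquaver = 1; semiquaver = 2; a full eighth-note triplet (3 notes) (three triplet eighths span one quarter) = 8; dotted minim = 24; minim tied to crotchet (minim + crotchet) = 24; demisemiquaver rest = 1; demisemiquaver rest = 1; dotted minim rest = 24.
Altogether 16 + 1 + 2 + 8 + 24 + 24 + 1 + 1 + 24 = 101.
101 ÷ 16 = 6 complete bars with 5 thirty-second notes remaining.

5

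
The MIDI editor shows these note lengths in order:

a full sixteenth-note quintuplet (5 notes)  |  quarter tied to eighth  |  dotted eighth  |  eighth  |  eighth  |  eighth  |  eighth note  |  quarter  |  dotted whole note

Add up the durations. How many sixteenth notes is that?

Each duration in sixteenth notes: a full sixteenth-note quintuplet (5 notes) (five quintuplet sixteenths span one quarter) = 4; quarter tied to eighth (quarter + eighth) = 6; dotted eighth = 3; eighth = 2; eighth = 2; eighth = 2; eighth note = 2; quarter = 4; dotted whole note = 24.
Adding: 4 + 6 + 3 + 2 + 2 + 2 + 2 + 4 + 24 = 49 sixteenth notes.

49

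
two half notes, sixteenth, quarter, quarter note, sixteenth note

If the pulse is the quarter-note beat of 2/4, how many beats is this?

One quarter-note beat = 4 sixteenth notes.
Convert each value to sixteenth notes: half note = 8; half note = 8; sixteenth = 1; quarter = 4; quarter note = 4; sixteenth note = 1.
Sum: 8 + 8 + 1 + 4 + 4 + 1 = 26.
26 ÷ 4 = 6.5 beats.

6.5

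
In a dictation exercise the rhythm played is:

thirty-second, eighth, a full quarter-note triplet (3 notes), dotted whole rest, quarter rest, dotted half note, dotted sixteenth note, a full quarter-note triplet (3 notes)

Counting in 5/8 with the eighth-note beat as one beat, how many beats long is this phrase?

30

One eighth-note beat = 4 thirty-second notes.
In thirty-second notes: thirty-second = 1; eighth = 4; a full quarter-note triplet (3 notes) (three triplet quarters span one half) = 16; dotted whole rest = 48; quarter rest = 8; dotted half note = 24; dotted sixteenth note = 3; a full quarter-note triplet (3 notes) (three triplet quarters span one half) = 16.
Sum: 1 + 4 + 16 + 48 + 8 + 24 + 3 + 16 = 120.
120 ÷ 4 = 30 beats.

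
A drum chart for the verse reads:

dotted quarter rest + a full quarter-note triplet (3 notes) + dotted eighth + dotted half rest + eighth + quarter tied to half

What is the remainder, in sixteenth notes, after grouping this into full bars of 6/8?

One bar of 6/8 = 12 sixteenth notes.
Each duration in sixteenth notes: dotted quarter rest = 6; a full quarter-note triplet (3 notes) (three triplet quarters span one half) = 8; dotted eighth = 3; dotted half rest = 12; eighth = 2; quarter tied to half (quarter + half) = 12.
Sum: 6 + 8 + 3 + 12 + 2 + 12 = 43.
43 ÷ 12 = 3 complete bars with 7 sixteenth notes remaining.

7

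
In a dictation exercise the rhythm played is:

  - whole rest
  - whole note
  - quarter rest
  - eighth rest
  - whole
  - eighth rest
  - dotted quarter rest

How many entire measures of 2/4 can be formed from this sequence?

One bar of 2/4 = 4 eighth notes.
Convert each value to eighth notes: whole rest = 8; whole note = 8; quarter rest = 2; eighth rest = 1; whole = 8; eighth rest = 1; dotted quarter rest = 3.
Adding: 8 + 8 + 2 + 1 + 8 + 1 + 3 = 31.
31 ÷ 4 = 7 complete bars with 3 left over.

7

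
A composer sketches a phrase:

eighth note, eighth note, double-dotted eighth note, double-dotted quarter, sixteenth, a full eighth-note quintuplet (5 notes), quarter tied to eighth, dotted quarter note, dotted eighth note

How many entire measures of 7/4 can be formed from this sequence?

One bar of 7/4 = 56 thirty-second notes.
Convert each value to thirty-second notes: eighth note = 4; eighth note = 4; double-dotted eighth note = 7; double-dotted quarter = 14; sixteenth = 2; a full eighth-note quintuplet (5 notes) (five quintuplet eighths span one half) = 16; quarter tied to eighth (quarter + eighth) = 12; dotted quarter note = 12; dotted eighth note = 6.
Sum: 4 + 4 + 7 + 14 + 2 + 16 + 12 + 12 + 6 = 77.
77 ÷ 56 = 1 complete bar with 21 left over.

1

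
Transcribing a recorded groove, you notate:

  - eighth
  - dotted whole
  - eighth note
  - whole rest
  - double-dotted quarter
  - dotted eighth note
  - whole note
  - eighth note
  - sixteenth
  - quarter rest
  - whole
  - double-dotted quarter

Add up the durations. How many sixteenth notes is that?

100

Working in sixteenth notes: eighth = 2; dotted whole = 24; eighth note = 2; whole rest = 16; double-dotted quarter = 7; dotted eighth note = 3; whole note = 16; eighth note = 2; sixteenth = 1; quarter rest = 4; whole = 16; double-dotted quarter = 7.
Total: 2 + 24 + 2 + 16 + 7 + 3 + 16 + 2 + 1 + 4 + 16 + 7 = 100 sixteenth notes.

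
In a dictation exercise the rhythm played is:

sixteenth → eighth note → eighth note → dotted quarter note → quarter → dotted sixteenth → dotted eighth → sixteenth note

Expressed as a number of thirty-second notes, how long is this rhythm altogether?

41

Each duration in thirty-second notes: sixteenth = 2; eighth note = 4; eighth note = 4; dotted quarter note = 12; quarter = 8; dotted sixteenth = 3; dotted eighth = 6; sixteenth note = 2.
Sum: 2 + 4 + 4 + 12 + 8 + 3 + 6 + 2 = 41 thirty-second notes.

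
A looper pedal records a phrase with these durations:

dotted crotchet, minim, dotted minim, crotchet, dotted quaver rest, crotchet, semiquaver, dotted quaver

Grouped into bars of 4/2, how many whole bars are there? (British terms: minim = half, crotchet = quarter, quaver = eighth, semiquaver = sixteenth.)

1

One bar of 4/2 = 32 sixteenth notes.
In sixteenth notes: dotted crotchet = 6; minim = 8; dotted minim = 12; crotchet = 4; dotted quaver rest = 3; crotchet = 4; semiquaver = 1; dotted quaver = 3.
Sum: 6 + 8 + 12 + 4 + 3 + 4 + 1 + 3 = 41.
41 ÷ 32 = 1 complete bar with 9 left over.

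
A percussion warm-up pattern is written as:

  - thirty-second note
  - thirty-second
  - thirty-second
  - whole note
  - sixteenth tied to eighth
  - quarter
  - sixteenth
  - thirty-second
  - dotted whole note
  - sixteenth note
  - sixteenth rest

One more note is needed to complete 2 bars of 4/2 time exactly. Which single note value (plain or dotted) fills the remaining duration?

dotted half note

2 bars of 4/2 = 128 thirty-second notes.
Working in thirty-second notes: thirty-second note = 1; thirty-second = 1; thirty-second = 1; whole note = 32; sixteenth tied to eighth (sixteenth + eighth) = 6; quarter = 8; sixteenth = 2; thirty-second = 1; dotted whole note = 48; sixteenth note = 2; sixteenth rest = 2.
Adding: 1 + 1 + 1 + 32 + 6 + 8 + 2 + 1 + 48 + 2 + 2 = 104.
Remaining: 128 − 104 = 24 thirty-second notes, which is a dotted half note.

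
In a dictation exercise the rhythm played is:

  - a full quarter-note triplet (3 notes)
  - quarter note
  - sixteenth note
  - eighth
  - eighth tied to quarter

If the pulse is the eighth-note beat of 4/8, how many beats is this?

10.5

One eighth-note beat = 2 sixteenth notes.
Working in sixteenth notes: a full quarter-note triplet (3 notes) (three triplet quarters span one half) = 8; quarter note = 4; sixteenth note = 1; eighth = 2; eighth tied to quarter (eighth + quarter) = 6.
Altogether 8 + 4 + 1 + 2 + 6 = 21.
21 ÷ 2 = 10.5 beats.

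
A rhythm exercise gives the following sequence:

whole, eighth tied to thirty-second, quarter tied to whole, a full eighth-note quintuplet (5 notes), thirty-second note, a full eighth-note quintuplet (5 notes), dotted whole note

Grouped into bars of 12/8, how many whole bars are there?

3

One bar of 12/8 = 48 thirty-second notes.
In thirty-second notes: whole = 32; eighth tied to thirty-second (eighth + thirty-second) = 5; quarter tied to whole (quarter + whole) = 40; a full eighth-note quintuplet (5 notes) (five quintuplet eighths span one half) = 16; thirty-second note = 1; a full eighth-note quintuplet (5 notes) (five quintuplet eighths span one half) = 16; dotted whole note = 48.
Altogether 32 + 5 + 40 + 16 + 1 + 16 + 48 = 158.
158 ÷ 48 = 3 complete bars with 14 left over.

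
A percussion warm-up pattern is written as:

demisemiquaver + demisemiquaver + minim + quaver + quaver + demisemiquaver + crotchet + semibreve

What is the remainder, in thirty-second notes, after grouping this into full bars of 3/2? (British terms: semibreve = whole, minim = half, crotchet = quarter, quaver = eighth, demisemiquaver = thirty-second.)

19

One bar of 3/2 = 48 thirty-second notes.
Express everything in thirty-second notes: demisemiquaver = 1; demisemiquaver = 1; minim = 16; quaver = 4; quaver = 4; demisemiquaver = 1; crotchet = 8; semibreve = 32.
Sum: 1 + 1 + 16 + 4 + 4 + 1 + 8 + 32 = 67.
67 ÷ 48 = 1 complete bar with 19 thirty-second notes remaining.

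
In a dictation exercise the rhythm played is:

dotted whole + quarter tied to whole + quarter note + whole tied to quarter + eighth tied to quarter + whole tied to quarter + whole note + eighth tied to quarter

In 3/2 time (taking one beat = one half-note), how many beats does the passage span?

One half-note beat = 4 eighth notes.
In eighth notes: dotted whole = 12; quarter tied to whole (quarter + whole) = 10; quarter note = 2; whole tied to quarter (whole + quarter) = 10; eighth tied to quarter (eighth + quarter) = 3; whole tied to quarter (whole + quarter) = 10; whole note = 8; eighth tied to quarter (eighth + quarter) = 3.
Adding: 12 + 10 + 2 + 10 + 3 + 10 + 8 + 3 = 58.
58 ÷ 4 = 14.5 beats.

14.5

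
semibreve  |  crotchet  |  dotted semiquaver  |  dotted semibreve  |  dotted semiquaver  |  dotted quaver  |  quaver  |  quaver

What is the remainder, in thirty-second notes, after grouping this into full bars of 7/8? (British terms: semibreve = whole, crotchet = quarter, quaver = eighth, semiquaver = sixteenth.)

One bar of 7/8 = 28 thirty-second notes.
Convert each value to thirty-second notes: semibreve = 32; crotchet = 8; dotted semiquaver = 3; dotted semibreve = 48; dotted semiquaver = 3; dotted quaver = 6; quaver = 4; quaver = 4.
Altogether 32 + 8 + 3 + 48 + 3 + 6 + 4 + 4 = 108.
108 ÷ 28 = 3 complete bars with 24 thirty-second notes remaining.

24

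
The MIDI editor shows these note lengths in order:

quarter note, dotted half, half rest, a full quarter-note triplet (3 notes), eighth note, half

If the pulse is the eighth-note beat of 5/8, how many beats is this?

21

One eighth-note beat = 2 sixteenth notes.
Convert each value to sixteenth notes: quarter note = 4; dotted half = 12; half rest = 8; a full quarter-note triplet (3 notes) (three triplet quarters span one half) = 8; eighth note = 2; half = 8.
Total: 4 + 12 + 8 + 8 + 2 + 8 = 42.
42 ÷ 2 = 21 beats.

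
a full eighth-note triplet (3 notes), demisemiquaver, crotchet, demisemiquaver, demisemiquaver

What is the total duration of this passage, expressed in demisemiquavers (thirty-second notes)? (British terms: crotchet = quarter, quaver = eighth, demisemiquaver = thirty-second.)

19

Working in thirty-second notes: a full eighth-note triplet (3 notes) (three triplet eighths span one quarter) = 8; demisemiquaver = 1; crotchet = 8; demisemiquaver = 1; demisemiquaver = 1.
Total: 8 + 1 + 8 + 1 + 1 = 19 thirty-second notes.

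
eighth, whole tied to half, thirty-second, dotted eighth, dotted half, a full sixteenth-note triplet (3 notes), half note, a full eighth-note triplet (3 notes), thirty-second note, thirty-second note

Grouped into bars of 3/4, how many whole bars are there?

4

One bar of 3/4 = 24 thirty-second notes.
In thirty-second notes: eighth = 4; whole tied to half (whole + half) = 48; thirty-second = 1; dotted eighth = 6; dotted half = 24; a full sixteenth-note triplet (3 notes) (three triplet sixteenths span one eighth) = 4; half note = 16; a full eighth-note triplet (3 notes) (three triplet eighths span one quarter) = 8; thirty-second note = 1; thirty-second note = 1.
Adding: 4 + 48 + 1 + 6 + 24 + 4 + 16 + 8 + 1 + 1 = 113.
113 ÷ 24 = 4 complete bars with 17 left over.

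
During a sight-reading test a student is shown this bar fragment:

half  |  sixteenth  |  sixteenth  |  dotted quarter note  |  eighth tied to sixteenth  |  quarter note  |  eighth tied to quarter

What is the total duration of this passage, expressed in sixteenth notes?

29

Convert each value to sixteenth notes: half = 8; sixteenth = 1; sixteenth = 1; dotted quarter note = 6; eighth tied to sixteenth (eighth + sixteenth) = 3; quarter note = 4; eighth tied to quarter (eighth + quarter) = 6.
Altogether 8 + 1 + 1 + 6 + 3 + 4 + 6 = 29 sixteenth notes.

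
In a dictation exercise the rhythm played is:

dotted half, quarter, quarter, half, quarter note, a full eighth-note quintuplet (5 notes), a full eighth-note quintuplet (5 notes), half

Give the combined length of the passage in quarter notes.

14

Convert each value to quarter notes: dotted half = 3; quarter = 1; quarter = 1; half = 2; quarter note = 1; a full eighth-note quintuplet (5 notes) (five quintuplet eighths span one half) = 2; a full eighth-note quintuplet (5 notes) (five quintuplet eighths span one half) = 2; half = 2.
Altogether 3 + 1 + 1 + 2 + 1 + 2 + 2 + 2 = 14 quarter notes.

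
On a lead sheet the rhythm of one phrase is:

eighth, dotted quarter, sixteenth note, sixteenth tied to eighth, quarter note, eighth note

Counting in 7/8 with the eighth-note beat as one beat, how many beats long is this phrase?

9

One eighth-note beat = 2 sixteenth notes.
In sixteenth notes: eighth = 2; dotted quarter = 6; sixteenth note = 1; sixteenth tied to eighth (sixteenth + eighth) = 3; quarter note = 4; eighth note = 2.
Altogether 2 + 6 + 1 + 3 + 4 + 2 = 18.
18 ÷ 2 = 9 beats.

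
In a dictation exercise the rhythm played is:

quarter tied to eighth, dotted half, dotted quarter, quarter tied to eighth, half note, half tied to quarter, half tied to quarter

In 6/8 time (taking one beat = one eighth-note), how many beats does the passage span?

31

One eighth-note beat = 2 sixteenth notes.
Express everything in sixteenth notes: quarter tied to eighth (quarter + eighth) = 6; dotted half = 12; dotted quarter = 6; quarter tied to eighth (quarter + eighth) = 6; half note = 8; half tied to quarter (half + quarter) = 12; half tied to quarter (half + quarter) = 12.
Sum: 6 + 12 + 6 + 6 + 8 + 12 + 12 = 62.
62 ÷ 2 = 31 beats.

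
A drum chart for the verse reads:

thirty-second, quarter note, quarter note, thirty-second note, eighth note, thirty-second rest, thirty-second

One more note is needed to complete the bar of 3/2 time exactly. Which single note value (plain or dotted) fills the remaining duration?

The bar of 3/2 = 48 thirty-second notes.
Working in thirty-second notes: thirty-second = 1; quarter note = 8; quarter note = 8; thirty-second note = 1; eighth note = 4; thirty-second rest = 1; thirty-second = 1.
Sum: 1 + 8 + 8 + 1 + 4 + 1 + 1 = 24.
Remaining: 48 − 24 = 24 thirty-second notes, which is a dotted half note.

dotted half note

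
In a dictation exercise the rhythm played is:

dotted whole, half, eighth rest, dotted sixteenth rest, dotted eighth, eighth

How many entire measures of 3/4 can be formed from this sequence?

One bar of 3/4 = 24 thirty-second notes.
Convert each value to thirty-second notes: dotted whole = 48; half = 16; eighth rest = 4; dotted sixteenth rest = 3; dotted eighth = 6; eighth = 4.
Altogether 48 + 16 + 4 + 3 + 6 + 4 = 81.
81 ÷ 24 = 3 complete bars with 9 left over.

3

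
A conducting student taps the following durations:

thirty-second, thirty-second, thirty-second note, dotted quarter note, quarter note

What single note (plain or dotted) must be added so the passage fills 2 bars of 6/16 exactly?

2 bars of 6/16 = 24 thirty-second notes.
Each duration in thirty-second notes: thirty-second = 1; thirty-second = 1; thirty-second note = 1; dotted quarter note = 12; quarter note = 8.
Altogether 1 + 1 + 1 + 12 + 8 = 23.
Remaining: 24 − 23 = 1 thirty-second note, which is a thirty-second note.

thirty-second note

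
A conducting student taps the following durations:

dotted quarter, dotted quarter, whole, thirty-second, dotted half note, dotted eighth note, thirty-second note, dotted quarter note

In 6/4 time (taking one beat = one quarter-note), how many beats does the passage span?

One quarter-note beat = 8 thirty-second notes.
In thirty-second notes: dotted quarter = 12; dotted quarter = 12; whole = 32; thirty-second = 1; dotted half note = 24; dotted eighth note = 6; thirty-second note = 1; dotted quarter note = 12.
Sum: 12 + 12 + 32 + 1 + 24 + 6 + 1 + 12 = 100.
100 ÷ 8 = 12.5 beats.

12.5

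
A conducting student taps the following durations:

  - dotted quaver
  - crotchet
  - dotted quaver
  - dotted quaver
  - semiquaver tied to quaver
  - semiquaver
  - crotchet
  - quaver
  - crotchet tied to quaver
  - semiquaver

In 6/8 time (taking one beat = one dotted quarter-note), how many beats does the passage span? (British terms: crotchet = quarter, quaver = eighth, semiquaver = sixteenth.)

5

One dotted quarter-note beat = 6 sixteenth notes.
Working in sixteenth notes: dotted quaver = 3; crotchet = 4; dotted quaver = 3; dotted quaver = 3; semiquaver tied to quaver (semiquaver + quaver) = 3; semiquaver = 1; crotchet = 4; quaver = 2; crotchet tied to quaver (crotchet + quaver) = 6; semiquaver = 1.
Total: 3 + 4 + 3 + 3 + 3 + 1 + 4 + 2 + 6 + 1 = 30.
30 ÷ 6 = 5 beats.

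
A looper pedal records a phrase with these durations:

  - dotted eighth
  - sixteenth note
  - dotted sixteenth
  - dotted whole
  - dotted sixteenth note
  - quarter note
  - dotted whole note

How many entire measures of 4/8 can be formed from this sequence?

One bar of 4/8 = 16 thirty-second notes.
Each duration in thirty-second notes: dotted eighth = 6; sixteenth note = 2; dotted sixteenth = 3; dotted whole = 48; dotted sixteenth note = 3; quarter note = 8; dotted whole note = 48.
Sum: 6 + 2 + 3 + 48 + 3 + 8 + 48 = 118.
118 ÷ 16 = 7 complete bars with 6 left over.

7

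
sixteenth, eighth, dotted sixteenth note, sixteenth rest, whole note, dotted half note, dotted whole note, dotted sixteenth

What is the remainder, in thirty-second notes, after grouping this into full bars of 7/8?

6

One bar of 7/8 = 28 thirty-second notes.
Convert each value to thirty-second notes: sixteenth = 2; eighth = 4; dotted sixteenth note = 3; sixteenth rest = 2; whole note = 32; dotted half note = 24; dotted whole note = 48; dotted sixteenth = 3.
Altogether 2 + 4 + 3 + 2 + 32 + 24 + 48 + 3 = 118.
118 ÷ 28 = 4 complete bars with 6 thirty-second notes remaining.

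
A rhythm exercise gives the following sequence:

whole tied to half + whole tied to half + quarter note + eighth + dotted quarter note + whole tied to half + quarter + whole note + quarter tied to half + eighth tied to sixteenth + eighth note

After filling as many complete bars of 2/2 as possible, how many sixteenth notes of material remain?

9

One bar of 2/2 = 16 sixteenth notes.
Express everything in sixteenth notes: whole tied to half (whole + half) = 24; whole tied to half (whole + half) = 24; quarter note = 4; eighth = 2; dotted quarter note = 6; whole tied to half (whole + half) = 24; quarter = 4; whole note = 16; quarter tied to half (quarter + half) = 12; eighth tied to sixteenth (eighth + sixteenth) = 3; eighth note = 2.
Altogether 24 + 24 + 4 + 2 + 6 + 24 + 4 + 16 + 12 + 3 + 2 = 121.
121 ÷ 16 = 7 complete bars with 9 sixteenth notes remaining.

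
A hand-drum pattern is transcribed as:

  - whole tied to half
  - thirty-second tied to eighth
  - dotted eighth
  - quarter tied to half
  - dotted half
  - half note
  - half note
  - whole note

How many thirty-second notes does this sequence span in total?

In thirty-second notes: whole tied to half (whole + half) = 48; thirty-second tied to eighth (thirty-second + eighth) = 5; dotted eighth = 6; quarter tied to half (quarter + half) = 24; dotted half = 24; half note = 16; half note = 16; whole note = 32.
Sum: 48 + 5 + 6 + 24 + 24 + 16 + 16 + 32 = 171 thirty-second notes.

171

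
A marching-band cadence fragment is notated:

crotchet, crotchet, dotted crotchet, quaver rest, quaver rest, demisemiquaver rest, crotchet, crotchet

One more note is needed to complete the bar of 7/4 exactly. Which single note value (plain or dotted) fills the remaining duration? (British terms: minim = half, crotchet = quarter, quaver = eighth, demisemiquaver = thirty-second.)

The bar of 7/4 = 56 thirty-second notes.
Convert each value to thirty-second notes: crotchet = 8; crotchet = 8; dotted crotchet = 12; quaver rest = 4; quaver rest = 4; demisemiquaver rest = 1; crotchet = 8; crotchet = 8.
Adding: 8 + 8 + 12 + 4 + 4 + 1 + 8 + 8 = 53.
Remaining: 56 − 53 = 3 thirty-second notes, which is a dotted sixteenth note.

dotted sixteenth note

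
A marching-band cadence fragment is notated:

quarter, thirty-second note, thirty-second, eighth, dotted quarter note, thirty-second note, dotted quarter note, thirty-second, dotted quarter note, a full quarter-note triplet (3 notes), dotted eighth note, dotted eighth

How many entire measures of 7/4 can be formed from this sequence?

1

One bar of 7/4 = 56 thirty-second notes.
Working in thirty-second notes: quarter = 8; thirty-second note = 1; thirty-second = 1; eighth = 4; dotted quarter note = 12; thirty-second note = 1; dotted quarter note = 12; thirty-second = 1; dotted quarter note = 12; a full quarter-note triplet (3 notes) (three triplet quarters span one half) = 16; dotted eighth note = 6; dotted eighth = 6.
Total: 8 + 1 + 1 + 4 + 12 + 1 + 12 + 1 + 12 + 16 + 6 + 6 = 80.
80 ÷ 56 = 1 complete bar with 24 left over.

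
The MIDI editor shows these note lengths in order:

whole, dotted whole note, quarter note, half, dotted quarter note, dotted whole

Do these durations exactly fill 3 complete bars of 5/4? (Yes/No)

One bar of 5/4 = 10 eighth notes, so 3 bars = 30.
Express everything in eighth notes: whole = 8; dotted whole note = 12; quarter note = 2; half = 4; dotted quarter note = 3; dotted whole = 12.
Sum: 8 + 12 + 2 + 4 + 3 + 12 = 41.
41 exceeds 30, so the answer is No.

No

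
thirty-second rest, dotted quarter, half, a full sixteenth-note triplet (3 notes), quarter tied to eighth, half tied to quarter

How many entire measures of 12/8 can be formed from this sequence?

One bar of 12/8 = 48 thirty-second notes.
Each duration in thirty-second notes: thirty-second rest = 1; dotted quarter = 12; half = 16; a full sixteenth-note triplet (3 notes) (three triplet sixteenths span one eighth) = 4; quarter tied to eighth (quarter + eighth) = 12; half tied to quarter (half + quarter) = 24.
Sum: 1 + 12 + 16 + 4 + 12 + 24 = 69.
69 ÷ 48 = 1 complete bar with 21 left over.

1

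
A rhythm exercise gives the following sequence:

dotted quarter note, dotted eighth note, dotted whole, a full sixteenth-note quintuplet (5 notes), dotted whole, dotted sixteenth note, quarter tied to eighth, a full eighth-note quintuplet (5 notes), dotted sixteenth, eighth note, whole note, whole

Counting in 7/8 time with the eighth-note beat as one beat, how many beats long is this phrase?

One eighth-note beat = 4 thirty-second notes.
Express everything in thirty-second notes: dotted quarter note = 12; dotted eighth note = 6; dotted whole = 48; a full sixteenth-note quintuplet (5 notes) (five quintuplet sixteenths span one quarter) = 8; dotted whole = 48; dotted sixteenth note = 3; quarter tied to eighth (quarter + eighth) = 12; a full eighth-note quintuplet (5 notes) (five quintuplet eighths span one half) = 16; dotted sixteenth = 3; eighth note = 4; whole note = 32; whole = 32.
Sum: 12 + 6 + 48 + 8 + 48 + 3 + 12 + 16 + 3 + 4 + 32 + 32 = 224.
224 ÷ 4 = 56 beats.

56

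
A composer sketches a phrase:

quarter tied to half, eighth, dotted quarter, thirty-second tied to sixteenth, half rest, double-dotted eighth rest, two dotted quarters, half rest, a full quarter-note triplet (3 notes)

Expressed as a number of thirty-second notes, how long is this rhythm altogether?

Working in thirty-second notes: quarter tied to half (quarter + half) = 24; eighth = 4; dotted quarter = 12; thirty-second tied to sixteenth (thirty-second + sixteenth) = 3; half rest = 16; double-dotted eighth rest = 7; dotted quarter = 12; dotted quarter = 12; half rest = 16; a full quarter-note triplet (3 notes) (three triplet quarters span one half) = 16.
Total: 24 + 4 + 12 + 3 + 16 + 7 + 12 + 12 + 16 + 16 = 122 thirty-second notes.

122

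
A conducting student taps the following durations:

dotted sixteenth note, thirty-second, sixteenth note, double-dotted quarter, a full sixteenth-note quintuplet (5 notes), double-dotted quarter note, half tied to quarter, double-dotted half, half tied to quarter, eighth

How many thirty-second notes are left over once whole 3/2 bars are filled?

One bar of 3/2 = 48 thirty-second notes.
In thirty-second notes: dotted sixteenth note = 3; thirty-second = 1; sixteenth note = 2; double-dotted quarter = 14; a full sixteenth-note quintuplet (5 notes) (five quintuplet sixteenths span one quarter) = 8; double-dotted quarter note = 14; half tied to quarter (half + quarter) = 24; double-dotted half = 28; half tied to quarter (half + quarter) = 24; eighth = 4.
Altogether 3 + 1 + 2 + 14 + 8 + 14 + 24 + 28 + 24 + 4 = 122.
122 ÷ 48 = 2 complete bars with 26 thirty-second notes remaining.

26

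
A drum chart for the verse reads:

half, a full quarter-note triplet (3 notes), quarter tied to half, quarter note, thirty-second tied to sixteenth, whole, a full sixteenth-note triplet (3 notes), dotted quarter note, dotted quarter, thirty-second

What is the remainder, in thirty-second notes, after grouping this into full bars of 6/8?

8

One bar of 6/8 = 24 thirty-second notes.
Express everything in thirty-second notes: half = 16; a full quarter-note triplet (3 notes) (three triplet quarters span one half) = 16; quarter tied to half (quarter + half) = 24; quarter note = 8; thirty-second tied to sixteenth (thirty-second + sixteenth) = 3; whole = 32; a full sixteenth-note triplet (3 notes) (three triplet sixteenths span one eighth) = 4; dotted quarter note = 12; dotted quarter = 12; thirty-second = 1.
Sum: 16 + 16 + 24 + 8 + 3 + 32 + 4 + 12 + 12 + 1 = 128.
128 ÷ 24 = 5 complete bars with 8 thirty-second notes remaining.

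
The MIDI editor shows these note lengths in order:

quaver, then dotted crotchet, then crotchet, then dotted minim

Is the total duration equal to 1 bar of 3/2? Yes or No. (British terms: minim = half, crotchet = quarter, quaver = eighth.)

Yes

One bar of 3/2 = 12 eighth notes.
In eighth notes: quaver = 1; dotted crotchet = 3; crotchet = 2; dotted minim = 6.
Adding: 1 + 3 + 2 + 6 = 12.
12 equals 12, so the answer is Yes.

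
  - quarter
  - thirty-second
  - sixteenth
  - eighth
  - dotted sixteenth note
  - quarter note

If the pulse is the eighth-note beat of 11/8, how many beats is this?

One eighth-note beat = 4 thirty-second notes.
Convert each value to thirty-second notes: quarter = 8; thirty-second = 1; sixteenth = 2; eighth = 4; dotted sixteenth note = 3; quarter note = 8.
Total: 8 + 1 + 2 + 4 + 3 + 8 = 26.
26 ÷ 4 = 6.5 beats.

6.5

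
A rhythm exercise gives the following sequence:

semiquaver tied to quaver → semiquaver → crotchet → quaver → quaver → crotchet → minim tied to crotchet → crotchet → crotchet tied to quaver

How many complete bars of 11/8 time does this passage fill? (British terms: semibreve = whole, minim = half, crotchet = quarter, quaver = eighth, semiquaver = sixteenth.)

1

One bar of 11/8 = 22 sixteenth notes.
Express everything in sixteenth notes: semiquaver tied to quaver (semiquaver + quaver) = 3; semiquaver = 1; crotchet = 4; quaver = 2; quaver = 2; crotchet = 4; minim tied to crotchet (minim + crotchet) = 12; crotchet = 4; crotchet tied to quaver (crotchet + quaver) = 6.
Altogether 3 + 1 + 4 + 2 + 2 + 4 + 12 + 4 + 6 = 38.
38 ÷ 22 = 1 complete bar with 16 left over.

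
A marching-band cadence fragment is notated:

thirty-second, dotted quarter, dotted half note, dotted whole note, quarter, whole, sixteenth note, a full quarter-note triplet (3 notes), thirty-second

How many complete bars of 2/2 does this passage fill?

One bar of 2/2 = 32 thirty-second notes.
Convert each value to thirty-second notes: thirty-second = 1; dotted quarter = 12; dotted half note = 24; dotted whole note = 48; quarter = 8; whole = 32; sixteenth note = 2; a full quarter-note triplet (3 notes) (three triplet quarters span one half) = 16; thirty-second = 1.
Adding: 1 + 12 + 24 + 48 + 8 + 32 + 2 + 16 + 1 = 144.
144 ÷ 32 = 4 complete bars with 16 left over.

4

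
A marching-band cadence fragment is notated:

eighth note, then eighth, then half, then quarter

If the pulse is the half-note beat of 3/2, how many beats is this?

One half-note beat = 4 eighth notes.
Each duration in eighth notes: eighth note = 1; eighth = 1; half = 4; quarter = 2.
Sum: 1 + 1 + 4 + 2 = 8.
8 ÷ 4 = 2 beats.

2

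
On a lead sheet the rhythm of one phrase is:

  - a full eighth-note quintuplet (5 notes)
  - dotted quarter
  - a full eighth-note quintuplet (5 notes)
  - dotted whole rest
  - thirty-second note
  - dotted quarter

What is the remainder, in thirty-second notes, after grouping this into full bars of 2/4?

9

One bar of 2/4 = 16 thirty-second notes.
Convert each value to thirty-second notes: a full eighth-note quintuplet (5 notes) (five quintuplet eighths span one half) = 16; dotted quarter = 12; a full eighth-note quintuplet (5 notes) (five quintuplet eighths span one half) = 16; dotted whole rest = 48; thirty-second note = 1; dotted quarter = 12.
Altogether 16 + 12 + 16 + 48 + 1 + 12 = 105.
105 ÷ 16 = 6 complete bars with 9 thirty-second notes remaining.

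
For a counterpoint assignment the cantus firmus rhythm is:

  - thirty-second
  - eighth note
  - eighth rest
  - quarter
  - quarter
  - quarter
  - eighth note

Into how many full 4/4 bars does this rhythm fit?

1

One bar of 4/4 = 32 thirty-second notes.
In thirty-second notes: thirty-second = 1; eighth note = 4; eighth rest = 4; quarter = 8; quarter = 8; quarter = 8; eighth note = 4.
Sum: 1 + 4 + 4 + 8 + 8 + 8 + 4 = 37.
37 ÷ 32 = 1 complete bar with 5 left over.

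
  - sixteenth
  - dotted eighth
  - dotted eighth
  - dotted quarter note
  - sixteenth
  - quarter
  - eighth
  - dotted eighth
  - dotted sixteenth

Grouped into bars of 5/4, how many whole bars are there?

One bar of 5/4 = 40 thirty-second notes.
Convert each value to thirty-second notes: sixteenth = 2; dotted eighth = 6; dotted eighth = 6; dotted quarter note = 12; sixteenth = 2; quarter = 8; eighth = 4; dotted eighth = 6; dotted sixteenth = 3.
Sum: 2 + 6 + 6 + 12 + 2 + 8 + 4 + 6 + 3 = 49.
49 ÷ 40 = 1 complete bar with 9 left over.

1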